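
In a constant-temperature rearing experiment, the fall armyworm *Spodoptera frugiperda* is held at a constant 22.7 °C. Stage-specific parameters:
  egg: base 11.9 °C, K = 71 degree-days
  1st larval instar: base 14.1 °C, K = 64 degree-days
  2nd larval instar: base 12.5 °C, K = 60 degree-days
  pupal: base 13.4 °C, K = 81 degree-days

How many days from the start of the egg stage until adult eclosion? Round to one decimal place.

egg: 71 / (22.7 − 11.9) = 71 / 10.8 = 6.574 d.
1st larval instar: 64 / (22.7 − 14.1) = 64 / 8.6 = 7.442 d.
2nd larval instar: 60 / (22.7 − 12.5) = 60 / 10.2 = 5.882 d.
pupal: 81 / (22.7 − 13.4) = 81 / 9.3 = 8.710 d.
Sum = 28.608 ≈ 28.6 days.

28.6 days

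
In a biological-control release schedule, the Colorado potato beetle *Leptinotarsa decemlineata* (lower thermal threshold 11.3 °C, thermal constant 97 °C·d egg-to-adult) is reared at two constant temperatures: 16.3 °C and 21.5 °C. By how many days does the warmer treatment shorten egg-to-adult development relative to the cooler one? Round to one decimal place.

9.9 days

At 16.3 °C: 97 / (16.3 − 11.3) = 97 / 5.0 = 19.400 d.
At 21.5 °C: 97 / (21.5 − 11.3) = 97 / 10.2 = 9.510 d.
Difference = |19.400 − 9.510| = 9.890 ≈ 9.9 days.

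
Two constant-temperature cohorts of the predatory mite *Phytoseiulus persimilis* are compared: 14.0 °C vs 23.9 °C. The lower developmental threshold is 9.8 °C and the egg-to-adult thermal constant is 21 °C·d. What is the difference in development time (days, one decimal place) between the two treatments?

3.5 days

At 14.0 °C: 21 / (14.0 − 9.8) = 21 / 4.2 = 5.000 d.
At 23.9 °C: 21 / (23.9 − 9.8) = 21 / 14.1 = 1.489 d.
Difference = |5.000 − 1.489| = 3.511 ≈ 3.5 days.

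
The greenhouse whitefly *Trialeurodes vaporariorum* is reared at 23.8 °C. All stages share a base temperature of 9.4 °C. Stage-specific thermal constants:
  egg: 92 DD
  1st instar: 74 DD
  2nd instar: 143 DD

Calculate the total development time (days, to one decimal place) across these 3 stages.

21.5 days

Daily accumulation at 23.8 °C = 23.8 − 9.4 = 14.4 DD/day.
Total K = 92 + 74 + 143 = 309 DD.
Total duration = 309 / 14.4 = 21.458 ≈ 21.5 days.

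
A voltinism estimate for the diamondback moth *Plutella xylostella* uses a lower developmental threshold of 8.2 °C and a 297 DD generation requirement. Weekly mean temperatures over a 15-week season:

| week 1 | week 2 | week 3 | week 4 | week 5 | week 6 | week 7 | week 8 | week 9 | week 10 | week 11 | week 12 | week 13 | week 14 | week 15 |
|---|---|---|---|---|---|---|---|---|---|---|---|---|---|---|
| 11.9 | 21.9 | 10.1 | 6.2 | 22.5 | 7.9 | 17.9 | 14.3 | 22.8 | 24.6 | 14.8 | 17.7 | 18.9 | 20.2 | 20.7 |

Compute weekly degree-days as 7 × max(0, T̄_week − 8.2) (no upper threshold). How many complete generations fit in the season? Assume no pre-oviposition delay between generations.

Weekly DD (7 × max(0, T̄ − 8.2)): 25.9, 95.9, 13.3, 0.0, 100.1, 0.0, 67.9, 42.7, 102.2, 114.8, 46.2, 66.5, 74.9, 84.0, 87.5.
Season total = 921.9 DD.
Complete generations = ⌊921.9 / 297⌋ = 3.

3 generations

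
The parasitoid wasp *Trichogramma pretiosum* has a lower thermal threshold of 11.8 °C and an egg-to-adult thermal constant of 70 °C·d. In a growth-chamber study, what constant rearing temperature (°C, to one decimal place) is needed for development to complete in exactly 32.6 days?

Required daily accumulation = 70 / 32.6 = 2.147 DD/day.
T = T_base + 2.147 = 11.8 + 2.147 = 13.947 ≈ 13.9 °C.

13.9 °C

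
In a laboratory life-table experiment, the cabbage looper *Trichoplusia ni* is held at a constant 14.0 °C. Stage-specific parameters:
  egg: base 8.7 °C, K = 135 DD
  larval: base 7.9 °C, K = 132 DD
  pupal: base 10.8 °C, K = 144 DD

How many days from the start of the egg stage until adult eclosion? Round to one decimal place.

egg: 135 / (14.0 − 8.7) = 135 / 5.3 = 25.472 d.
larval: 132 / (14.0 − 7.9) = 132 / 6.1 = 21.639 d.
pupal: 144 / (14.0 − 10.8) = 144 / 3.2 = 45.000 d.
Sum = 92.111 ≈ 92.1 days.

92.1 days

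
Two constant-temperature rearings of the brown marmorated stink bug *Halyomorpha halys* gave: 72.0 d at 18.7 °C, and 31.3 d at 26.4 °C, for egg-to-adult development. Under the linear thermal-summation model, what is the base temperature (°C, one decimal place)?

12.8 °C

Equal thermal constants: D₁(T₁ − T_b) = D₂(T₂ − T_b).
72.0·(18.7 − T_b) = 31.3·(26.4 − T_b)
T_b = (72.0·18.7 − 31.3·26.4) / (72.0 − 31.3) = 520.08 / 40.7 = 12.778 °C ≈ 12.8 °C.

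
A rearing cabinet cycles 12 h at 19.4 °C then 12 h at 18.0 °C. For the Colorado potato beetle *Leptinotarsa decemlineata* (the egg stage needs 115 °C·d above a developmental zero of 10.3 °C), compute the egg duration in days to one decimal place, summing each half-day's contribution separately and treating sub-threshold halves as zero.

Day half: max(0, 19.4 − 10.3) × 0.5 = 9.1 × 0.5 = 4.55 DD.
Night half: max(0, 18.0 − 10.3) × 0.5 = 7.7 × 0.5 = 3.85 DD.
Per 24 h: 8.40 DD/day.
Duration = 115 / 8.40 = 13.690 ≈ 13.7 days.

13.7 days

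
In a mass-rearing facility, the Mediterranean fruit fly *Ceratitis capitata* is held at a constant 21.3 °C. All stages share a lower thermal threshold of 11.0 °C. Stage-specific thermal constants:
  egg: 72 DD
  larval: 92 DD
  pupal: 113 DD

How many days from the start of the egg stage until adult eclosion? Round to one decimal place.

Daily accumulation at 21.3 °C = 21.3 − 11.0 = 10.3 DD/day.
Total K = 72 + 92 + 113 = 277 DD.
Total duration = 277 / 10.3 = 26.893 ≈ 26.9 days.

26.9 days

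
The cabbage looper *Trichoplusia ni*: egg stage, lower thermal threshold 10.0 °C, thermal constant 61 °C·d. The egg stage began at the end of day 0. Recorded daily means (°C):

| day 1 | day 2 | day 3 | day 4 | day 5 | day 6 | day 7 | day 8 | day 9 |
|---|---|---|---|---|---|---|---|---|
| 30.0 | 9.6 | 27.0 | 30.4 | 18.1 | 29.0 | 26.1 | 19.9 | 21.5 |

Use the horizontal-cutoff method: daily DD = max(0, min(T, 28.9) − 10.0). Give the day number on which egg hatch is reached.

day 5

Daily DD above 10.0 °C (capped at 18.9): 18.9, 0.0, 17.0, 18.9, 8.1, 18.9, 16.1, 9.9, 11.5.
Cumulative: 18.9, 18.9, 35.9, 54.8, 62.9, 81.8, 97.9, 107.8, 119.3.
The total first reaches 61 DD on day 5.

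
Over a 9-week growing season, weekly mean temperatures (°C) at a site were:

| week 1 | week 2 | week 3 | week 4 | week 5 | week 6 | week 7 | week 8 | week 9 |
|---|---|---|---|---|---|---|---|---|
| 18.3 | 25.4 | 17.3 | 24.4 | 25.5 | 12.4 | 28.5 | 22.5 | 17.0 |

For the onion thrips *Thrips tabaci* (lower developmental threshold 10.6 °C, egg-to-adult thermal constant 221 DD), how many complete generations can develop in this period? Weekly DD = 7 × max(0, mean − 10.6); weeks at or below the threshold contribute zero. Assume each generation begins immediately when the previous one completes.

3 generations

Weekly DD (7 × max(0, T̄ − 10.6)): 53.9, 103.6, 46.9, 96.6, 104.3, 12.6, 125.3, 83.3, 44.8.
Season total = 671.3 DD.
Complete generations = ⌊671.3 / 221⌋ = 3.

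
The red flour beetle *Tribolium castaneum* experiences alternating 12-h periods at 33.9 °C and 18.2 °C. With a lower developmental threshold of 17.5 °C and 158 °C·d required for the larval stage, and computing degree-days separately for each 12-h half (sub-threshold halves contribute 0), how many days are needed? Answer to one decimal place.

18.5 days

Day half: max(0, 33.9 − 17.5) × 0.5 = 16.4 × 0.5 = 8.20 DD.
Night half: max(0, 18.2 − 17.5) × 0.5 = 0.7 × 0.5 = 0.35 DD.
Per 24 h: 8.55 DD/day.
Duration = 158 / 8.55 = 18.480 ≈ 18.5 days.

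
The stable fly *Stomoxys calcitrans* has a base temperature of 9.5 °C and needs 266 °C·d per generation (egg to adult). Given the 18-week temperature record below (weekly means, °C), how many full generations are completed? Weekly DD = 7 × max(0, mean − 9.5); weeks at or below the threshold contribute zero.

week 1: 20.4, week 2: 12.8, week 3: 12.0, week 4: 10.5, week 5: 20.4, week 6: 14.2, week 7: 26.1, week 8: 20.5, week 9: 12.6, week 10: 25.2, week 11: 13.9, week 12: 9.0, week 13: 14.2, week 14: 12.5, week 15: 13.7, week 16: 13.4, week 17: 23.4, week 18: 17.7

3 generations

Weekly DD (7 × max(0, T̄ − 9.5)): 76.3, 23.1, 17.5, 7.0, 76.3, 32.9, 116.2, 77.0, 21.7, 109.9, 30.8, 0.0, 32.9, 21.0, 29.4, 27.3, 97.3, 57.4.
Season total = 854.0 DD.
Complete generations = ⌊854.0 / 266⌋ = 3.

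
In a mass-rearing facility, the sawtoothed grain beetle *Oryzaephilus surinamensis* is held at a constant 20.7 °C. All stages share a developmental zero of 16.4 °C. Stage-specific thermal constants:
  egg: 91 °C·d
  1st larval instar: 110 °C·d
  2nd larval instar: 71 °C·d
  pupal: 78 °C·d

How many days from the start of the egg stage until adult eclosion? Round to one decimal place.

Daily accumulation at 20.7 °C = 20.7 − 16.4 = 4.3 DD/day.
Total K = 91 + 110 + 71 + 78 = 350 DD.
Total duration = 350 / 4.3 = 81.395 ≈ 81.4 days.

81.4 days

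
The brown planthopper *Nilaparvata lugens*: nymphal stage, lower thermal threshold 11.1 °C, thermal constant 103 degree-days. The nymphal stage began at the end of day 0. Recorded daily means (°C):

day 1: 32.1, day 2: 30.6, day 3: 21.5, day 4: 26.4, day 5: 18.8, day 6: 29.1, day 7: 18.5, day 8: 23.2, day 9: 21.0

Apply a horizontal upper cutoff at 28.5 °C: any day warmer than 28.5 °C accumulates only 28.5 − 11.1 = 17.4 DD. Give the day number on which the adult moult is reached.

Daily DD above 11.1 °C (capped at 17.4): 17.4, 17.4, 10.4, 15.3, 7.7, 17.4, 7.4, 12.1, 9.9.
Cumulative: 17.4, 34.8, 45.2, 60.5, 68.2, 85.6, 93.0, 105.1, 115.0.
The total first reaches 103 DD on day 8.

day 8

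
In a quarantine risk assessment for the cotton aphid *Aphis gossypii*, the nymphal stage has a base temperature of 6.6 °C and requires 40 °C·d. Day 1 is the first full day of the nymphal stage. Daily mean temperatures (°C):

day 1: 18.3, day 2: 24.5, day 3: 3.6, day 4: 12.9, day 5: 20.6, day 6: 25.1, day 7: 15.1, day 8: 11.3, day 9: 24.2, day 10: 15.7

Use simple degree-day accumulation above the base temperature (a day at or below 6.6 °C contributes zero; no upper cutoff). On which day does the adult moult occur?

Daily DD above 6.6 °C: 11.7, 17.9, 0.0, 6.3, 14.0, 18.5, 8.5, 4.7, 17.6, 9.1.
Cumulative: 11.7, 29.6, 29.6, 35.9, 49.9, 68.4, 76.9, 81.6, 99.2, 108.3.
The total first reaches 40 DD on day 5.

day 5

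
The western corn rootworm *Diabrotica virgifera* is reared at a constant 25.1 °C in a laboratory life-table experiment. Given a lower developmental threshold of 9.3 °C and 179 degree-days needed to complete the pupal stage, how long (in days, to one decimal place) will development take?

11.3 days

Daily accumulation = 25.1 − 9.3 = 15.8 DD/day.
Duration = 179 / 15.8 = 11.329 ≈ 11.3 days.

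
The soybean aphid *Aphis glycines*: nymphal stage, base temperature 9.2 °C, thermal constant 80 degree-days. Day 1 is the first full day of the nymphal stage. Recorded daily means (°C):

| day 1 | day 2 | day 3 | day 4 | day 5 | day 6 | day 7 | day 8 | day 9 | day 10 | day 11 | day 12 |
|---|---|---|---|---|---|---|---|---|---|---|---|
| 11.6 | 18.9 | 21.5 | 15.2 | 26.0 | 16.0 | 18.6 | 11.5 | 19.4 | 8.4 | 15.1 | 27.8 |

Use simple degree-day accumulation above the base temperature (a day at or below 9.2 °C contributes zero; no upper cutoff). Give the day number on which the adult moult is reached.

Daily DD above 9.2 °C: 2.4, 9.7, 12.3, 6.0, 16.8, 6.8, 9.4, 2.3, 10.2, 0.0, 5.9, 18.6.
Cumulative: 2.4, 12.1, 24.4, 30.4, 47.2, 54.0, 63.4, 65.7, 75.9, 75.9, 81.8, 100.4.
The total first reaches 80 DD on day 11.

day 11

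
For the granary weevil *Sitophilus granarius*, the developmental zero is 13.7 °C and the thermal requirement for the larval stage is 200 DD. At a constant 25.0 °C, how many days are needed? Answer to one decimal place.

17.7 days

Daily accumulation = 25.0 − 13.7 = 11.3 DD/day.
Duration = 200 / 11.3 = 17.699 ≈ 17.7 days.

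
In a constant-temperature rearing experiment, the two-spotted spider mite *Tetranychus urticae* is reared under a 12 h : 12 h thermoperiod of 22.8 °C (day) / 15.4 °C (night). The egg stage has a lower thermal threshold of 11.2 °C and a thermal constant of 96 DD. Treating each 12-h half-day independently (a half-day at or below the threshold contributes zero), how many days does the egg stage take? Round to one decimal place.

Day half: max(0, 22.8 − 11.2) × 0.5 = 11.6 × 0.5 = 5.80 DD.
Night half: max(0, 15.4 − 11.2) × 0.5 = 4.2 × 0.5 = 2.10 DD.
Per 24 h: 7.90 DD/day.
Duration = 96 / 7.90 = 12.152 ≈ 12.2 days.

12.2 days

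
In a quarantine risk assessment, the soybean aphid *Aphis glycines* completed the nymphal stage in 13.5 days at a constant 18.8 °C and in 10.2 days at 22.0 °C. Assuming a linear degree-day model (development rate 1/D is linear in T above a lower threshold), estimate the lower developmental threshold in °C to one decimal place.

8.9 °C

Under the model K = D·(T − T_b), so D₁·(T₁ − T_b) = D₂·(T₂ − T_b).
13.5·(18.8 − T_b) = 10.2·(22.0 − T_b)
T_b = (13.5·18.8 − 10.2·22.0) / (13.5 − 10.2) = 29.40 / 3.3 = 8.909 °C ≈ 8.9 °C.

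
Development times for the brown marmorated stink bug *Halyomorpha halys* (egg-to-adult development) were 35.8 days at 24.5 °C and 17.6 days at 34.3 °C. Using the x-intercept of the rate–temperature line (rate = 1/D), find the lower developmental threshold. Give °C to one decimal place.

Equal thermal constants: D₁(T₁ − T_b) = D₂(T₂ − T_b).
35.8·(24.5 − T_b) = 17.6·(34.3 − T_b)
T_b = (35.8·24.5 − 17.6·34.3) / (35.8 − 17.6) = 273.42 / 18.2 = 15.023 °C ≈ 15.0 °C.

15.0 °C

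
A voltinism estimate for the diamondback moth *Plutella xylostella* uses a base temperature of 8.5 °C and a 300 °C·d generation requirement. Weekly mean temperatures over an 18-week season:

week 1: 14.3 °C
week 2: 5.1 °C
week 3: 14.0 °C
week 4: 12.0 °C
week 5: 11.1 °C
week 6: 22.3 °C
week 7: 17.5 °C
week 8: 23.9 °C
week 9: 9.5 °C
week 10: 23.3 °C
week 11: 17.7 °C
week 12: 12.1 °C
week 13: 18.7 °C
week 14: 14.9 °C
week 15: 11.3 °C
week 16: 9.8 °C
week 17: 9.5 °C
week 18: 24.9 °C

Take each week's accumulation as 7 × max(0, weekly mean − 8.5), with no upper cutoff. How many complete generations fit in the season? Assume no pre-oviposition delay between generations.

Weekly DD (7 × max(0, T̄ − 8.5)): 40.6, 0.0, 38.5, 24.5, 18.2, 96.6, 63.0, 107.8, 7.0, 103.6, 64.4, 25.2, 71.4, 44.8, 19.6, 9.1, 7.0, 114.8.
Season total = 856.1 DD.
Complete generations = ⌊856.1 / 300⌋ = 2.

2 generations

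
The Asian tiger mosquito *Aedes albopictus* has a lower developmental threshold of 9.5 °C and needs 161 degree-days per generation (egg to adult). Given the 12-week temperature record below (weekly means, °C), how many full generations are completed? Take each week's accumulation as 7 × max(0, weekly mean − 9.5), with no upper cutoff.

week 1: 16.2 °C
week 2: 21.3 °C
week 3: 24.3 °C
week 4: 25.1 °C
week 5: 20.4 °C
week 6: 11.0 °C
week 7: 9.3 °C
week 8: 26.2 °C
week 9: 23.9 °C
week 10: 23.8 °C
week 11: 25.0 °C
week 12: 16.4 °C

Weekly DD (7 × max(0, T̄ − 9.5)): 46.9, 82.6, 103.6, 109.2, 76.3, 10.5, 0.0, 116.9, 100.8, 100.1, 108.5, 48.3.
Season total = 903.7 DD.
Complete generations = ⌊903.7 / 161⌋ = 5.

5 generations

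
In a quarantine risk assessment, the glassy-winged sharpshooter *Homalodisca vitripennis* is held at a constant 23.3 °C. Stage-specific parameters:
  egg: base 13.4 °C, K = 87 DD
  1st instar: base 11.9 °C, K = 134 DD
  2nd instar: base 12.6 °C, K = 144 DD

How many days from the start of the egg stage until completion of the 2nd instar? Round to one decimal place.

egg: 87 / (23.3 − 13.4) = 87 / 9.9 = 8.788 d.
1st instar: 134 / (23.3 − 11.9) = 134 / 11.4 = 11.754 d.
2nd instar: 144 / (23.3 − 12.6) = 144 / 10.7 = 13.458 d.
Sum = 34.000 ≈ 34.0 days.

34.0 days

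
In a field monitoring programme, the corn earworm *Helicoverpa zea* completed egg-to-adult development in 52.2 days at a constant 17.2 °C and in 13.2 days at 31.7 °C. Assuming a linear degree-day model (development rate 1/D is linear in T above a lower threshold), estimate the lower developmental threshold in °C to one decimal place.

12.3 °C

Equal thermal constants: D₁(T₁ − T_b) = D₂(T₂ − T_b).
52.2·(17.2 − T_b) = 13.2·(31.7 − T_b)
T_b = (52.2·17.2 − 13.2·31.7) / (52.2 − 13.2) = 479.40 / 39.0 = 12.292 °C ≈ 12.3 °C.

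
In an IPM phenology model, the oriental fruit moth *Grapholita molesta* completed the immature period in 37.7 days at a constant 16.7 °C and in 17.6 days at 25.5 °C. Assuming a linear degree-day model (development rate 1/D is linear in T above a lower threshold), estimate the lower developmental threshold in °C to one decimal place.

9.0 °C

Equal thermal constants: D₁(T₁ − T_b) = D₂(T₂ − T_b).
37.7·(16.7 − T_b) = 17.6·(25.5 − T_b)
T_b = (37.7·16.7 − 17.6·25.5) / (37.7 − 17.6) = 180.79 / 20.1 = 8.995 °C ≈ 9.0 °C.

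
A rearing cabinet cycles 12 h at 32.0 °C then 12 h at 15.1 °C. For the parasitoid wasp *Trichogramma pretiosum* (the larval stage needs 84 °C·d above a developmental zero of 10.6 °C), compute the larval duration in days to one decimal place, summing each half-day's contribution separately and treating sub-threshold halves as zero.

6.5 days

Day half: max(0, 32.0 − 10.6) × 0.5 = 21.4 × 0.5 = 10.70 DD.
Night half: max(0, 15.1 − 10.6) × 0.5 = 4.5 × 0.5 = 2.25 DD.
Per 24 h: 12.95 DD/day.
Duration = 84 / 12.95 = 6.486 ≈ 6.5 days.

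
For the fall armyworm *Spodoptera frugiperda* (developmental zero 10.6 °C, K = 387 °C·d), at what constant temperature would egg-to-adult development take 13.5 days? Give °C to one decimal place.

39.3 °C

Required daily accumulation = 387 / 13.5 = 28.667 DD/day.
T = T_base + 28.667 = 10.6 + 28.667 = 39.267 ≈ 39.3 °C.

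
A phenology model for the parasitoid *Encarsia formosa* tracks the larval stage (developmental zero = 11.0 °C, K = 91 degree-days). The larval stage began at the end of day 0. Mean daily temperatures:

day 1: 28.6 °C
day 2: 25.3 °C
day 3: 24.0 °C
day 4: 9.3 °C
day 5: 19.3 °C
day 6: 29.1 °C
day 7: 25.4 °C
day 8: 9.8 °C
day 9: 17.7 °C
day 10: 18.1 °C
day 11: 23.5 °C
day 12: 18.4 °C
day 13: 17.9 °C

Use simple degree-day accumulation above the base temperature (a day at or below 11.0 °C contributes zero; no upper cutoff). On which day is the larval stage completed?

day 9

Daily DD above 11.0 °C: 17.6, 14.3, 13.0, 0.0, 8.3, 18.1, 14.4, 0.0, 6.7, 7.1, 12.5, 7.4, 6.9.
Cumulative: 17.6, 31.9, 44.9, 44.9, 53.2, 71.3, 85.7, 85.7, 92.4, 99.5, 112.0, 119.4, 126.3.
The total first reaches 91 DD on day 9.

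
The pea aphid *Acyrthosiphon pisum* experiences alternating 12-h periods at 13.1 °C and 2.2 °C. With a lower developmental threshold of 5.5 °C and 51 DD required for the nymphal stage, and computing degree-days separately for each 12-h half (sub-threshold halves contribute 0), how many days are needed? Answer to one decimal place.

13.4 days

Day half: max(0, 13.1 − 5.5) × 0.5 = 7.6 × 0.5 = 3.80 DD.
Night half: max(0, 2.2 − 5.5) × 0.5 = 0.0 × 0.5 = 0.00 DD.
Per 24 h: 3.80 DD/day.
Duration = 51 / 3.80 = 13.421 ≈ 13.4 days.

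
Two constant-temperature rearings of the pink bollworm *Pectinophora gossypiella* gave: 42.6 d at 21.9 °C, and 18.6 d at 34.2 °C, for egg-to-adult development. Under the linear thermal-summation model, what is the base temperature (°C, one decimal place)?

12.4 °C

Linear rate model ⇒ the product D·(T − T_b) is constant across temperatures.
42.6·(21.9 − T_b) = 18.6·(34.2 − T_b)
T_b = (42.6·21.9 − 18.6·34.2) / (42.6 − 18.6) = 296.82 / 24.0 = 12.367 °C ≈ 12.4 °C.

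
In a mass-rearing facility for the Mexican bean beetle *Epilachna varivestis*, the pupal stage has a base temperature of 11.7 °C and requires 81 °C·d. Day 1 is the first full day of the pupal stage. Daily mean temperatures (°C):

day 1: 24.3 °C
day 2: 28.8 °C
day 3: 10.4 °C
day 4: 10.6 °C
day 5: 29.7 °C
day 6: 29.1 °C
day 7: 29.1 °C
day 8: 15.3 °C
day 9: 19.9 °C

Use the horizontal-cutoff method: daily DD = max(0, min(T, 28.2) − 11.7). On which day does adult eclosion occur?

day 8

Daily DD above 11.7 °C (capped at 16.5): 12.6, 16.5, 0.0, 0.0, 16.5, 16.5, 16.5, 3.6, 8.2.
Cumulative: 12.6, 29.1, 29.1, 29.1, 45.6, 62.1, 78.6, 82.2, 90.4.
The total first reaches 81 DD on day 8.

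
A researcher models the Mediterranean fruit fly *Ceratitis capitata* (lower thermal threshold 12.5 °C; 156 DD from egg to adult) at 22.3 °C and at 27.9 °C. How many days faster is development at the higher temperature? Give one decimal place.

5.8 days

At 22.3 °C: 156 / (22.3 − 12.5) = 156 / 9.8 = 15.918 d.
At 27.9 °C: 156 / (27.9 − 12.5) = 156 / 15.4 = 10.130 d.
Difference = |15.918 − 10.130| = 5.788 ≈ 5.8 days.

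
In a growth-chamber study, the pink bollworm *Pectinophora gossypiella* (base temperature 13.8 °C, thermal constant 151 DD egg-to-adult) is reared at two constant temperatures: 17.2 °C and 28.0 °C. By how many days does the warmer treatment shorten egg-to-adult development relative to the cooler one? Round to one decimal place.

At 17.2 °C: 151 / (17.2 − 13.8) = 151 / 3.4 = 44.412 d.
At 28.0 °C: 151 / (28.0 − 13.8) = 151 / 14.2 = 10.634 d.
Difference = |44.412 − 10.634| = 33.778 ≈ 33.8 days.

33.8 days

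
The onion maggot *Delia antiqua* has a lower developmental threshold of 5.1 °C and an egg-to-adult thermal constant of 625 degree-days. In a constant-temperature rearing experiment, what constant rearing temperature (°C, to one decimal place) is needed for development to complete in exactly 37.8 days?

Required daily accumulation = 625 / 37.8 = 16.534 DD/day.
T = T_base + 16.534 = 5.1 + 16.534 = 21.634 ≈ 21.6 °C.

21.6 °C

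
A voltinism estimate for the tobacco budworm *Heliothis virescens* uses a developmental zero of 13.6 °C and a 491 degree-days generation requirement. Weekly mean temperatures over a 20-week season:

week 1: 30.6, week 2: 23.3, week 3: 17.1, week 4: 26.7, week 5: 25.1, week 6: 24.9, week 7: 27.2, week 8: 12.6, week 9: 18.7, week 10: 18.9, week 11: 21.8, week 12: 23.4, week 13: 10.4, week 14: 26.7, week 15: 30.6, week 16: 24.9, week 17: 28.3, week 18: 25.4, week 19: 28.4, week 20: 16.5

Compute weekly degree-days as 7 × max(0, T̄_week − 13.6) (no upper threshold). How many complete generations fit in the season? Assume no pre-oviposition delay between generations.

2 generations

Weekly DD (7 × max(0, T̄ − 13.6)): 119.0, 67.9, 24.5, 91.7, 80.5, 79.1, 95.2, 0.0, 35.7, 37.1, 57.4, 68.6, 0.0, 91.7, 119.0, 79.1, 102.9, 82.6, 103.6, 20.3.
Season total = 1355.9 DD.
Complete generations = ⌊1355.9 / 491⌋ = 2.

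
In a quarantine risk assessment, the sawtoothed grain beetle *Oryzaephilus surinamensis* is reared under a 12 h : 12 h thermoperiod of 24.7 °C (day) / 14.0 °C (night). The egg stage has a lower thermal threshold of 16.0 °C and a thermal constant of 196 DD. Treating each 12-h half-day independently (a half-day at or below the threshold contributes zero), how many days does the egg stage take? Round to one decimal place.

Day half: max(0, 24.7 − 16.0) × 0.5 = 8.7 × 0.5 = 4.35 DD.
Night half: max(0, 14.0 − 16.0) × 0.5 = 0.0 × 0.5 = 0.00 DD.
Per 24 h: 4.35 DD/day.
Duration = 196 / 4.35 = 45.057 ≈ 45.1 days.

45.1 days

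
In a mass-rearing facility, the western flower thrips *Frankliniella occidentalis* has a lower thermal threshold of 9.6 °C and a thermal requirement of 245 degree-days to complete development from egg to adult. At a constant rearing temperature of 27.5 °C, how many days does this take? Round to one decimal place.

13.7 days

Daily accumulation = 27.5 − 9.6 = 17.9 DD/day.
Duration = 245 / 17.9 = 13.687 ≈ 13.7 days.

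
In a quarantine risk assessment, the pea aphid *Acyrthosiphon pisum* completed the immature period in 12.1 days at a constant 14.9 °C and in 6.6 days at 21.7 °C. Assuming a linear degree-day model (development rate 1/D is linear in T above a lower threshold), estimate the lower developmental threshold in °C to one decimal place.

Under the model K = D·(T − T_b), so D₁·(T₁ − T_b) = D₂·(T₂ − T_b).
12.1·(14.9 − T_b) = 6.6·(21.7 − T_b)
T_b = (12.1·14.9 − 6.6·21.7) / (12.1 − 6.6) = 37.07 / 5.5 = 6.740 °C ≈ 6.7 °C.

6.7 °C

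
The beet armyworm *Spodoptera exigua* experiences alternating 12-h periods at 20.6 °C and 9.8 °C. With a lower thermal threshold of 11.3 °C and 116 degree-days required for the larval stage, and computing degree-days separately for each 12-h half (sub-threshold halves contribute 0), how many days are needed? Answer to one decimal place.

Day half: max(0, 20.6 − 11.3) × 0.5 = 9.3 × 0.5 = 4.65 DD.
Night half: max(0, 9.8 − 11.3) × 0.5 = 0.0 × 0.5 = 0.00 DD.
Per 24 h: 4.65 DD/day.
Duration = 116 / 4.65 = 24.946 ≈ 24.9 days.

24.9 days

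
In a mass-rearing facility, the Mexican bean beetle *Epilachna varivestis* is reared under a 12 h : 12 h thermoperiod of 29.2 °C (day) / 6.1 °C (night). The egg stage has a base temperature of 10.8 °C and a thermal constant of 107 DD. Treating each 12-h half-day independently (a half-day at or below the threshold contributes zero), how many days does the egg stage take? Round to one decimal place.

11.6 days

Day half: max(0, 29.2 − 10.8) × 0.5 = 18.4 × 0.5 = 9.20 DD.
Night half: max(0, 6.1 − 10.8) × 0.5 = 0.0 × 0.5 = 0.00 DD.
Per 24 h: 9.20 DD/day.
Duration = 107 / 9.20 = 11.630 ≈ 11.6 days.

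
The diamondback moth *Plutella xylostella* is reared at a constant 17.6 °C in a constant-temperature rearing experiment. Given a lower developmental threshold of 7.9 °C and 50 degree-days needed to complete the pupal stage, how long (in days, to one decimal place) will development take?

5.2 days

Daily accumulation = 17.6 − 7.9 = 9.7 DD/day.
Duration = 50 / 9.7 = 5.155 ≈ 5.2 days.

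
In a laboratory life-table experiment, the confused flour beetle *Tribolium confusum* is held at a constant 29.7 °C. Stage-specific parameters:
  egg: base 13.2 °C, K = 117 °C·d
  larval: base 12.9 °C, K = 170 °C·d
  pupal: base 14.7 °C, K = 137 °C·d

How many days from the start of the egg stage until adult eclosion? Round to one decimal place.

egg: 117 / (29.7 − 13.2) = 117 / 16.5 = 7.091 d.
larval: 170 / (29.7 − 12.9) = 170 / 16.8 = 10.119 d.
pupal: 137 / (29.7 − 14.7) = 137 / 15.0 = 9.133 d.
Sum = 26.343 ≈ 26.3 days.

26.3 days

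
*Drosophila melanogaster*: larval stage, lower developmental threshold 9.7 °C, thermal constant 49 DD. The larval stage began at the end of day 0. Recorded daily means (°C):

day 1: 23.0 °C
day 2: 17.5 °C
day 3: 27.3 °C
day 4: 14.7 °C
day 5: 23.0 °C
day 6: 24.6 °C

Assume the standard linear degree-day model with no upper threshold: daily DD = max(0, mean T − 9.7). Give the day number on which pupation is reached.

day 5

Daily DD above 9.7 °C: 13.3, 7.8, 17.6, 5.0, 13.3, 14.9.
Cumulative: 13.3, 21.1, 38.7, 43.7, 57.0, 71.9.
The total first reaches 49 DD on day 5.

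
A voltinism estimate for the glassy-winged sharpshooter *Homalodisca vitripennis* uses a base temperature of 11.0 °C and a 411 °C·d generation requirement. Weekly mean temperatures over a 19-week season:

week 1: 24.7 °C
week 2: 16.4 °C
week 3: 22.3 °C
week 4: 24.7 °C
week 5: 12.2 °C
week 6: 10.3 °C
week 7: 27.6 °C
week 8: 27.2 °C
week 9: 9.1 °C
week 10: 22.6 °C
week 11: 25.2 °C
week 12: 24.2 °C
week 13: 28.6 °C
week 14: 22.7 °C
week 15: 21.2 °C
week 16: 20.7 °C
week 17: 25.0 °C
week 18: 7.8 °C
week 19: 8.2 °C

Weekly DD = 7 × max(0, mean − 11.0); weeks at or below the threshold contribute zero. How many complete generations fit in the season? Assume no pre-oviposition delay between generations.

Weekly DD (7 × max(0, T̄ − 11.0)): 95.9, 37.8, 79.1, 95.9, 8.4, 0.0, 116.2, 113.4, 0.0, 81.2, 99.4, 92.4, 123.2, 81.9, 71.4, 67.9, 98.0, 0.0, 0.0.
Season total = 1262.1 DD.
Complete generations = ⌊1262.1 / 411⌋ = 3.

3 generations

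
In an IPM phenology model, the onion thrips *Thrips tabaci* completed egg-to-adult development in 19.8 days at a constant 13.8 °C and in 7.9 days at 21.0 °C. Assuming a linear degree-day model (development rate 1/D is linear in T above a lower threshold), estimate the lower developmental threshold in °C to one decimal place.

9.0 °C

Equal thermal constants: D₁(T₁ − T_b) = D₂(T₂ − T_b).
19.8·(13.8 − T_b) = 7.9·(21.0 − T_b)
T_b = (19.8·13.8 − 7.9·21.0) / (19.8 − 7.9) = 107.34 / 11.9 = 9.020 °C ≈ 9.0 °C.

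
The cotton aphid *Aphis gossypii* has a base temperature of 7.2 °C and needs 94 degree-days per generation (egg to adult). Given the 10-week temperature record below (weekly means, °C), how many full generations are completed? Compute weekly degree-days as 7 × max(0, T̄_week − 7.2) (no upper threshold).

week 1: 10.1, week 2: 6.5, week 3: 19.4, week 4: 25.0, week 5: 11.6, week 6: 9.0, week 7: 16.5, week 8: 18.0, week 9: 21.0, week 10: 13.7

Weekly DD (7 × max(0, T̄ − 7.2)): 20.3, 0.0, 85.4, 124.6, 30.8, 12.6, 65.1, 75.6, 96.6, 45.5.
Season total = 556.5 DD.
Complete generations = ⌊556.5 / 94⌋ = 5.

5 generations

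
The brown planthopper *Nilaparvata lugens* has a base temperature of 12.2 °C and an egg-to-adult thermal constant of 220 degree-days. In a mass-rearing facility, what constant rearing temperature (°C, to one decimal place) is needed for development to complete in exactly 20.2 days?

Required daily accumulation = 220 / 20.2 = 10.891 DD/day.
T = T_base + 10.891 = 12.2 + 10.891 = 23.091 ≈ 23.1 °C.

23.1 °C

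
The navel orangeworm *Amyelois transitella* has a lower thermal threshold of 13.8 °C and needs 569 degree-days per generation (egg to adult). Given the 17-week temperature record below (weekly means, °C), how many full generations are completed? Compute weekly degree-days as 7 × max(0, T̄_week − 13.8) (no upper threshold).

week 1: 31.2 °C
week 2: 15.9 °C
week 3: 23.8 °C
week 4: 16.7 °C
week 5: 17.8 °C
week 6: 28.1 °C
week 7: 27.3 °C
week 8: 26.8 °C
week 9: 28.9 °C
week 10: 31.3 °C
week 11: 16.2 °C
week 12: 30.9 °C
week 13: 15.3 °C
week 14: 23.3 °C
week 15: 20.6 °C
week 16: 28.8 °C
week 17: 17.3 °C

2 generations

Weekly DD (7 × max(0, T̄ − 13.8)): 121.8, 14.7, 70.0, 20.3, 28.0, 100.1, 94.5, 91.0, 105.7, 122.5, 16.8, 119.7, 10.5, 66.5, 47.6, 105.0, 24.5.
Season total = 1159.2 DD.
Complete generations = ⌊1159.2 / 569⌋ = 2.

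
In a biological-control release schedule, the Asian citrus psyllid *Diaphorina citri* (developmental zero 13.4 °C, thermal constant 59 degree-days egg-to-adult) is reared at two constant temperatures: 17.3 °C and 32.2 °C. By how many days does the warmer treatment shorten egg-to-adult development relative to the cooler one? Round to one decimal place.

12.0 days

At 17.3 °C: 59 / (17.3 − 13.4) = 59 / 3.9 = 15.128 d.
At 32.2 °C: 59 / (32.2 − 13.4) = 59 / 18.8 = 3.138 d.
Difference = |15.128 − 3.138| = 11.990 ≈ 12.0 days.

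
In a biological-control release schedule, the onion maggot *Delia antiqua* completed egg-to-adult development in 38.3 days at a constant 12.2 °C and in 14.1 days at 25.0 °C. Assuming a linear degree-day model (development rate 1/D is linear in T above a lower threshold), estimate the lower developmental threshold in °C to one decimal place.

Under the model K = D·(T − T_b), so D₁·(T₁ − T_b) = D₂·(T₂ − T_b).
38.3·(12.2 − T_b) = 14.1·(25.0 − T_b)
T_b = (38.3·12.2 − 14.1·25.0) / (38.3 − 14.1) = 114.76 / 24.2 = 4.742 °C ≈ 4.7 °C.

4.7 °C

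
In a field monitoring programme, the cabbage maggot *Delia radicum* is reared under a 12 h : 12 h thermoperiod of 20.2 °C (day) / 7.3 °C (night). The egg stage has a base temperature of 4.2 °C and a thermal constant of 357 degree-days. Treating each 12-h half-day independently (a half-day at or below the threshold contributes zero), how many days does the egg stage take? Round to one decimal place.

Day half: max(0, 20.2 − 4.2) × 0.5 = 16.0 × 0.5 = 8.00 DD.
Night half: max(0, 7.3 − 4.2) × 0.5 = 3.1 × 0.5 = 1.55 DD.
Per 24 h: 9.55 DD/day.
Duration = 357 / 9.55 = 37.382 ≈ 37.4 days.

37.4 days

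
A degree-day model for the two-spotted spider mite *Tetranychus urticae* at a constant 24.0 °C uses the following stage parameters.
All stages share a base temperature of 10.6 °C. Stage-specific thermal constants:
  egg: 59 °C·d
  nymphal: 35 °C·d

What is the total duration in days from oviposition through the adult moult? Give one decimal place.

Daily accumulation at 24.0 °C = 24.0 − 10.6 = 13.4 DD/day.
Total K = 59 + 35 = 94 DD.
Total duration = 94 / 13.4 = 7.015 ≈ 7.0 days.

7.0 days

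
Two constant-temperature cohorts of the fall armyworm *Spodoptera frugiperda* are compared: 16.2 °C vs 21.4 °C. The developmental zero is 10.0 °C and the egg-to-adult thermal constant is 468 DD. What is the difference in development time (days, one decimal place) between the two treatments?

At 16.2 °C: 468 / (16.2 − 10.0) = 468 / 6.2 = 75.484 d.
At 21.4 °C: 468 / (21.4 − 10.0) = 468 / 11.4 = 41.053 d.
Difference = |75.484 − 41.053| = 34.431 ≈ 34.4 days.

34.4 days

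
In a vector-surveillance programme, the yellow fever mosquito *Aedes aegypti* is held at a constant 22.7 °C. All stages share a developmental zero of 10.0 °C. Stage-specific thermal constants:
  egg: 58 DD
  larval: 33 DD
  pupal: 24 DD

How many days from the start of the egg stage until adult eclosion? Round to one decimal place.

9.1 days

Daily accumulation at 22.7 °C = 22.7 − 10.0 = 12.7 DD/day.
Total K = 58 + 33 + 24 = 115 DD.
Total duration = 115 / 12.7 = 9.055 ≈ 9.1 days.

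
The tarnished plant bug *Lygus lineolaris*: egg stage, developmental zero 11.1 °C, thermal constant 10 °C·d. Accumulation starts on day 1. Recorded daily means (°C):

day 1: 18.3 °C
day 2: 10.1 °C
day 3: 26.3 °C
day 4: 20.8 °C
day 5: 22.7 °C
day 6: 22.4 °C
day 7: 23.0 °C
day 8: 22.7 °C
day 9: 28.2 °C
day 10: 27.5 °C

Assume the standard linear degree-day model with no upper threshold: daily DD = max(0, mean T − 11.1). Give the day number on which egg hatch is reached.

Daily DD above 11.1 °C: 7.2, 0.0, 15.2, 9.7, 11.6, 11.3, 11.9, 11.6, 17.1, 16.4.
Cumulative: 7.2, 7.2, 22.4, 32.1, 43.7, 55.0, 66.9, 78.5, 95.6, 112.0.
The total first reaches 10 DD on day 3.

day 3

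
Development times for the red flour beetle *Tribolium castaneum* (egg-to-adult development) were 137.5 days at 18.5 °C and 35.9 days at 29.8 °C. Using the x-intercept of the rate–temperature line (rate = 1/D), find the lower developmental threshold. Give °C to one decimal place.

Equal thermal constants: D₁(T₁ − T_b) = D₂(T₂ − T_b).
137.5·(18.5 − T_b) = 35.9·(29.8 − T_b)
T_b = (137.5·18.5 − 35.9·29.8) / (137.5 − 35.9) = 1473.93 / 101.6 = 14.507 °C ≈ 14.5 °C.

14.5 °C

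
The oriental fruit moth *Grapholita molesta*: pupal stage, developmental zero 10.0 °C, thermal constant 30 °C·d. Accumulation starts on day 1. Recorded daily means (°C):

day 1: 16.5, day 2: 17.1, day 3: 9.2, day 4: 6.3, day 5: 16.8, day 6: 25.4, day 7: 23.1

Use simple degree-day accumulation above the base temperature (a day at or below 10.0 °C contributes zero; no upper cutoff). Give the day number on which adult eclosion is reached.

day 6

Daily DD above 10.0 °C: 6.5, 7.1, 0.0, 0.0, 6.8, 15.4, 13.1.
Cumulative: 6.5, 13.6, 13.6, 13.6, 20.4, 35.8, 48.9.
The total first reaches 30 DD on day 6.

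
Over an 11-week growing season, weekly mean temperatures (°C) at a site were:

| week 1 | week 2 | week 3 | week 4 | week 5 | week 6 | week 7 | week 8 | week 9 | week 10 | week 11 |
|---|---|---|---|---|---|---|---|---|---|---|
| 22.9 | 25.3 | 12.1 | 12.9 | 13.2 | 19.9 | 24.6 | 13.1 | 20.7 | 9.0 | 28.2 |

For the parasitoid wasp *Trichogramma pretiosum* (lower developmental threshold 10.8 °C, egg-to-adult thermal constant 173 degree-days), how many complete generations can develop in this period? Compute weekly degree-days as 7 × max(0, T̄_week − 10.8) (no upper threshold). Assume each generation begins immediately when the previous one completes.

3 generations

Weekly DD (7 × max(0, T̄ − 10.8)): 84.7, 101.5, 9.1, 14.7, 16.8, 63.7, 96.6, 16.1, 69.3, 0.0, 121.8.
Season total = 594.3 DD.
Complete generations = ⌊594.3 / 173⌋ = 3.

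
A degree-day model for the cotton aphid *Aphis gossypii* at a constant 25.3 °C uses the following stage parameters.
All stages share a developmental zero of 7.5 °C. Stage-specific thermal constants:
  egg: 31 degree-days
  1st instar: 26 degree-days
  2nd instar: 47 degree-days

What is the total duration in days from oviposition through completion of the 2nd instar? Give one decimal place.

5.8 days

Daily accumulation at 25.3 °C = 25.3 − 7.5 = 17.8 DD/day.
Total K = 31 + 26 + 47 = 104 DD.
Total duration = 104 / 17.8 = 5.843 ≈ 5.8 days.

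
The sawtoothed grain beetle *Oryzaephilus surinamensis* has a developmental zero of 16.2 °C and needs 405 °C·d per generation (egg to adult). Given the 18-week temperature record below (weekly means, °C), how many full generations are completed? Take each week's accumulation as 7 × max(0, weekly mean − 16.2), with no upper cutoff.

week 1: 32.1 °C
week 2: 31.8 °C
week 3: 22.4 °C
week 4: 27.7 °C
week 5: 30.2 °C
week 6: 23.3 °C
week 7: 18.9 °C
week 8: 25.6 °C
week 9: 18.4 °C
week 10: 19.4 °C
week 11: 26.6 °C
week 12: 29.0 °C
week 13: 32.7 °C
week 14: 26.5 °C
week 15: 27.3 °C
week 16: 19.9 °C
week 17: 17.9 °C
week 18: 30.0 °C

Weekly DD (7 × max(0, T̄ − 16.2)): 111.3, 109.2, 43.4, 80.5, 98.0, 49.7, 18.9, 65.8, 15.4, 22.4, 72.8, 89.6, 115.5, 72.1, 77.7, 25.9, 11.9, 96.6.
Season total = 1176.7 DD.
Complete generations = ⌊1176.7 / 405⌋ = 2.

2 generations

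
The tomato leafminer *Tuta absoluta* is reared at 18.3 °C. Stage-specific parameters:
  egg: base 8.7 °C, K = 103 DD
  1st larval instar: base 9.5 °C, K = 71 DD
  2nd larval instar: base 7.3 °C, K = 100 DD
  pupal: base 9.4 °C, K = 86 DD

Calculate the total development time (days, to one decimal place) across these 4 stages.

37.6 days

egg: 103 / (18.3 − 8.7) = 103 / 9.6 = 10.729 d.
1st larval instar: 71 / (18.3 − 9.5) = 71 / 8.8 = 8.068 d.
2nd larval instar: 100 / (18.3 − 7.3) = 100 / 11.0 = 9.091 d.
pupal: 86 / (18.3 − 9.4) = 86 / 8.9 = 9.663 d.
Sum = 37.551 ≈ 37.6 days.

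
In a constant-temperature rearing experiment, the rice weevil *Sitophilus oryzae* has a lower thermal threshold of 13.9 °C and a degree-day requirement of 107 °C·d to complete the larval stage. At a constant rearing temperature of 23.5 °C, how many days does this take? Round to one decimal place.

Daily accumulation = 23.5 − 13.9 = 9.6 DD/day.
Duration = 107 / 9.6 = 11.146 ≈ 11.1 days.

11.1 days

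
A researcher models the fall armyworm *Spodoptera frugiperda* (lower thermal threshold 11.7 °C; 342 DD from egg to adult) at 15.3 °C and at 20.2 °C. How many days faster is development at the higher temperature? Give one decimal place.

At 15.3 °C: 342 / (15.3 − 11.7) = 342 / 3.6 = 95.000 d.
At 20.2 °C: 342 / (20.2 − 11.7) = 342 / 8.5 = 40.235 d.
Difference = |95.000 − 40.235| = 54.765 ≈ 54.8 days.

54.8 days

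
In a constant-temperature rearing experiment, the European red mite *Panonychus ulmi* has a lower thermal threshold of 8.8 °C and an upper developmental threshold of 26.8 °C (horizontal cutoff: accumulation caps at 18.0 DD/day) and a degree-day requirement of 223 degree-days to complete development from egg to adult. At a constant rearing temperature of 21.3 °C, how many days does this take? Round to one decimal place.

Daily accumulation = 21.3 − 8.8 = 12.5 DD/day.
Duration = 223 / 12.5 = 17.840 ≈ 17.8 days.

17.8 days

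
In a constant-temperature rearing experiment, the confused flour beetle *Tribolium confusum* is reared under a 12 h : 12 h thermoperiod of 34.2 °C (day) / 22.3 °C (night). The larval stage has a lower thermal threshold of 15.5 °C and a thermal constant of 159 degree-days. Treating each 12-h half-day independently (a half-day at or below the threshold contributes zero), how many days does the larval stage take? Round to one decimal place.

12.5 days

Day half: max(0, 34.2 − 15.5) × 0.5 = 18.7 × 0.5 = 9.35 DD.
Night half: max(0, 22.3 − 15.5) × 0.5 = 6.8 × 0.5 = 3.40 DD.
Per 24 h: 12.75 DD/day.
Duration = 159 / 12.75 = 12.471 ≈ 12.5 days.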